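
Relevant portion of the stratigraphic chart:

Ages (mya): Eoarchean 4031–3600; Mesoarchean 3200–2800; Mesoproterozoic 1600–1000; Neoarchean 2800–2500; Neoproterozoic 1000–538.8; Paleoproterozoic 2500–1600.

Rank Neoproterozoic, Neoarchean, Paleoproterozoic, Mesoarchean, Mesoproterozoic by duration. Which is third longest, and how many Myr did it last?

Durations: Neoproterozoic 461.2; Neoarchean 300; Paleoproterozoic 900; Mesoarchean 400; Mesoproterozoic 600 Myr.
Sorted longest-first: Paleoproterozoic (900), Mesoproterozoic (600), Neoproterozoic (461.2), Mesoarchean (400), Neoarchean (300).
The third longest is Neoproterozoic at 461.2 Myr.

Neoproterozoic, 461.2 million years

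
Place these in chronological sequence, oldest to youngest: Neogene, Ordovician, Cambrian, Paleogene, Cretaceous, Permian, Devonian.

Era membership (oldest first within each) — Paleozoic: Cambrian, Ordovician, Devonian, Permian; Mesozoic: Cretaceous; Cenozoic: Paleogene, Neogene. Paleozoic precedes Mesozoic, which precedes Cenozoic. Concatenating the groups in that era order gives oldest to youngest directly.

Cambrian, Ordovician, Devonian, Permian, Cretaceous, Paleogene, Neogene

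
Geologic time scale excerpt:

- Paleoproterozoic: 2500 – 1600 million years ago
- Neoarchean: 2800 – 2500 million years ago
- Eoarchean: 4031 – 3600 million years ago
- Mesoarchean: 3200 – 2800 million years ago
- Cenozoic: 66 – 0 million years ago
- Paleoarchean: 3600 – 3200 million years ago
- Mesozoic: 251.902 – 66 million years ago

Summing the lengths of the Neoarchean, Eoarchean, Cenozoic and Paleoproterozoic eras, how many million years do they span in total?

Duration is start − end for each: (2800 − 2500) + (4031 − 3600) + (66 − 0) + (2500 − 1600).
That is 300 + 431 + 66 + 900, which totals 1697 million years.

1697 million years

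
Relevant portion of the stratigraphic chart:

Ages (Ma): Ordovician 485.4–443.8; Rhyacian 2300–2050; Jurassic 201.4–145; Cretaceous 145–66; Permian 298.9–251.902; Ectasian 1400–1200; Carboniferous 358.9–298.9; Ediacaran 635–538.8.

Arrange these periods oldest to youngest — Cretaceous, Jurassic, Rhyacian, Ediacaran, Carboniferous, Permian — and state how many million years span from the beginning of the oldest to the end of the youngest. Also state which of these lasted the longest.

Rhyacian, Ediacaran, Carboniferous, Permian, Jurassic, Cretaceous; total span 2234 Myr; longest is Rhyacian

From the excerpt: Cretaceous 145–66; Jurassic 201.4–145; Rhyacian 2300–2050; Ediacaran 635–538.8; Carboniferous 358.9–298.9; Permian 298.9–251.902 (Ma).
Larger Ma is earlier, so the oldest is Rhyacian and the youngest is Cretaceous; oldest to youngest: Rhyacian, Ediacaran, Carboniferous, Permian, Jurassic, Cretaceous.
Oldest start 2300 minus youngest end 66 gives 2234 Myr overall.
Individual lengths (start − end): Permian 46.998; Cretaceous 79; Jurassic 56.4; Ediacaran 96.2; Carboniferous 60; Rhyacian 250. The largest is Rhyacian at 250 Myr.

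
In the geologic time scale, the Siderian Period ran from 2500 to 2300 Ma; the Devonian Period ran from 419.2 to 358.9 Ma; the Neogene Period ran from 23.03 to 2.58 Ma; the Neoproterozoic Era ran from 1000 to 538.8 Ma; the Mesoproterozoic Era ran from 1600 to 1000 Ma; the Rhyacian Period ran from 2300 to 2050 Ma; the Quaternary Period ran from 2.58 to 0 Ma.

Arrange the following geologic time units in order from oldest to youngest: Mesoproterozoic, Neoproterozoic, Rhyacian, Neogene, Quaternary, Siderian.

Sorting by start age (descending Ma, since larger Ma = older): Siderian began 2500, Rhyacian began 2300, Mesoproterozoic began 1600, Neoproterozoic began 1000, Neogene began 23.03, Quaternary began 2.58.

Siderian → Rhyacian → Mesoproterozoic → Neoproterozoic → Neogene → Quaternary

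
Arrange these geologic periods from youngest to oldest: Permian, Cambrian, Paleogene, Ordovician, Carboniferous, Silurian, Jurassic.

Group by era (each group listed oldest first) — Paleozoic: Cambrian, Ordovician, Silurian, Carboniferous, Permian; Mesozoic: Jurassic; Cenozoic: Paleogene. The eras run Paleozoic → Mesozoic → Cenozoic. Concatenating the groups in that era order and then reversing gives youngest to oldest.

Paleogene → Jurassic → Permian → Carboniferous → Silurian → Ordovician → Cambrian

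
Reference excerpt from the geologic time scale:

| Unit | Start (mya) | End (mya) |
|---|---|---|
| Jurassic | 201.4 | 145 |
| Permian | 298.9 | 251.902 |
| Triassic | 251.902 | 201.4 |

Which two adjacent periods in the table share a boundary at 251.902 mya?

Permian and Triassic

The Permian ends at 251.902 mya and the Triassic begins at 251.902 mya, so they share that boundary.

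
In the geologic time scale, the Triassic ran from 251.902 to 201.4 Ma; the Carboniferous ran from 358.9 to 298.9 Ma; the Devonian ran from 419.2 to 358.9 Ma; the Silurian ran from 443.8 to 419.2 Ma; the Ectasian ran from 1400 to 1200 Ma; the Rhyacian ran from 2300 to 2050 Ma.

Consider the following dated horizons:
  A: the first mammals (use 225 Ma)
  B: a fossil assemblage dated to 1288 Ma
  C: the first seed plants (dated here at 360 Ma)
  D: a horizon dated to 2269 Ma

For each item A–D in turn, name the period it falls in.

A: 225 Ma lies in 251.902–201.4 Ma, so Triassic.
B: 1288 Ma lies in 1400–1200 Ma, so Ectasian.
C: 360 Ma lies in 419.2–358.9 Ma, so Devonian.
D: 2269 Ma lies in 2300–2050 Ma, so Rhyacian.

A — Triassic; B — Ectasian; C — Devonian; D — Rhyacian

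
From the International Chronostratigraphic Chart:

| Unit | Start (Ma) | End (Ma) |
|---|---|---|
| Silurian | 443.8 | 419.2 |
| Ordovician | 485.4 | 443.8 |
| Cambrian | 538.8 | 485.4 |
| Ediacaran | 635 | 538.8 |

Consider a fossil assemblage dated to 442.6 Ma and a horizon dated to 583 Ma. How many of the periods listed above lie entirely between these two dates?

2

583 Ma sits inside the Ediacaran (635–538.8) and 442.6 Ma inside the Silurian (443.8–419.2); neither of those is wholly between the two dates.
The listed periods lying completely between them are Cambrian, Ordovician — 2 in all.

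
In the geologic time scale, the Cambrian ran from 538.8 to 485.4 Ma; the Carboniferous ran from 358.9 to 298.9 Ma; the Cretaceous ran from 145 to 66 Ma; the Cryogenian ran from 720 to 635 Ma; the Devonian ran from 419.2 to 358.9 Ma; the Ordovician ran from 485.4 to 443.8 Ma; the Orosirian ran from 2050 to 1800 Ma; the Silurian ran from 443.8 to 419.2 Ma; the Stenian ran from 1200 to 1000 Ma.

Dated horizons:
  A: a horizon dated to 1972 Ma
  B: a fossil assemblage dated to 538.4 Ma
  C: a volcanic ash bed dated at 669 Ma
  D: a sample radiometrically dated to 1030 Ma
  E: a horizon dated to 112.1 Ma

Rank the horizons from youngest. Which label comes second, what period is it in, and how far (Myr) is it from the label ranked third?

Sorted youngest-first by Ma: E (112.1), B (538.4), C (669), D (1030), A (1972).
The second youngest is B at 538.4 Ma, which lies in 538.8–485.4 Ma: the Cambrian.
The third youngest is C at 669 Ma; separation = |538.4 − 669| = 130.6 Myr.

B, in the Cambrian; 130.6 million years to C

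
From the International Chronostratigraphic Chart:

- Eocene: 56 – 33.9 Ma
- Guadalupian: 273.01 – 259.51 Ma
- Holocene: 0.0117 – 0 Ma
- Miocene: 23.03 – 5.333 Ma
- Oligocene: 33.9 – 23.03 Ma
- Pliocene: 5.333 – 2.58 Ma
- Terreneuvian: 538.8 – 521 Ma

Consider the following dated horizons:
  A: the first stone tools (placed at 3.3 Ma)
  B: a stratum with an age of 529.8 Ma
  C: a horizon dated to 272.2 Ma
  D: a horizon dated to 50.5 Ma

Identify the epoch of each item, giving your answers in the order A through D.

A — Pliocene; B — Terreneuvian; C — Guadalupian; D — Eocene

A: 3.3 Ma lies in 5.333–2.58 Ma, so Pliocene.
B: 529.8 Ma lies in 538.8–521 Ma, so Terreneuvian.
C: 272.2 Ma lies in 273.01–259.51 Ma, so Guadalupian.
D: 50.5 Ma lies in 56–33.9 Ma, so Eocene.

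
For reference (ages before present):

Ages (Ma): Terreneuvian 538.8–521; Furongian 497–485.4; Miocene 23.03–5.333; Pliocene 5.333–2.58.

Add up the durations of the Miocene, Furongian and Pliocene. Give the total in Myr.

Duration is start − end for each: (23.03 − 5.333) + (497 − 485.4) + (5.333 − 2.58).
That is 17.697 + 11.6 + 2.753, which totals 32.05 million years.

32.05 million years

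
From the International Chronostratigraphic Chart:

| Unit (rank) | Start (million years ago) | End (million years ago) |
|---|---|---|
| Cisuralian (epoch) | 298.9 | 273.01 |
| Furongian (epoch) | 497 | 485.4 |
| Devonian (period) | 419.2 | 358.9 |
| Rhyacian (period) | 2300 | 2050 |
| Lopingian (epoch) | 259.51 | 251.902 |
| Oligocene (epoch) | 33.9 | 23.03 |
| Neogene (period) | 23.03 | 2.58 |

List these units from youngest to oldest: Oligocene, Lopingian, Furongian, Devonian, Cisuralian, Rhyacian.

Sorting by start age (ascending Ma, since larger Ma = older): Oligocene start 33.9, Lopingian start 259.51, Cisuralian start 298.9, Devonian start 419.2, Furongian start 497, Rhyacian start 2300.

Oligocene, Lopingian, Cisuralian, Devonian, Furongian, Rhyacian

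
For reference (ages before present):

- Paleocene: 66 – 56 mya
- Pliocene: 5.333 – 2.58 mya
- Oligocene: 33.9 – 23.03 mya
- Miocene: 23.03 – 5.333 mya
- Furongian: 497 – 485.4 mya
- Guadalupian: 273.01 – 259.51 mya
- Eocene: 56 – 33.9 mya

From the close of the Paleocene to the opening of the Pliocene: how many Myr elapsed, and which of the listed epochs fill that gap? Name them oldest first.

50.667 million years; Eocene, Oligocene, Miocene

The Paleocene closes at 56 Ma and the Pliocene opens at 5.333 Ma, so the interval is 56 − 5.333 = 50.667 Myr.
An epoch fits inside if it starts at or after 56 Ma and ends at or before 5.333 Ma; oldest first that gives Eocene, Oligocene, Miocene.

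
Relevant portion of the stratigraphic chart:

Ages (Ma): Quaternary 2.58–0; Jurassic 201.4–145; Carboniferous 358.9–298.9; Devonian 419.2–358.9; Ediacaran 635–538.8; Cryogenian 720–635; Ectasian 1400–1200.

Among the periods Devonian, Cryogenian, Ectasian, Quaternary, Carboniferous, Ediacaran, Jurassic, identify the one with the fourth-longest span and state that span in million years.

Devonian, 60.3 million years

Durations: Devonian 60.3; Cryogenian 85; Ectasian 200; Quaternary 2.58; Carboniferous 60; Ediacaran 96.2; Jurassic 56.4 Myr.
Sorted longest-first: Ectasian (200), Ediacaran (96.2), Cryogenian (85), Devonian (60.3), Carboniferous (60), Jurassic (56.4), Quaternary (2.58).
The fourth longest is Devonian at 60.3 Myr.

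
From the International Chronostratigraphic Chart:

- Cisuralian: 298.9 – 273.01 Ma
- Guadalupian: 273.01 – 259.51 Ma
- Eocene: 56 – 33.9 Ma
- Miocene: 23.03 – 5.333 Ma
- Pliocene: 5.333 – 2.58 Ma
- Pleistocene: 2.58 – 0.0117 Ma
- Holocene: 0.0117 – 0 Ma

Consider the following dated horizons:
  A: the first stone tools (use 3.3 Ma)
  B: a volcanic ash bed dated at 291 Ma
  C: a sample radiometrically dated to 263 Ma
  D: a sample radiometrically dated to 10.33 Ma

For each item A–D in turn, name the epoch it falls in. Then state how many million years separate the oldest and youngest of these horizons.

A: 3.3 Ma lies in 5.333–2.58 Ma, so Pliocene.
B: 291 Ma lies in 298.9–273.01 Ma, so Cisuralian.
C: 263 Ma lies in 273.01–259.51 Ma, so Guadalupian.
D: 10.33 Ma lies in 23.03–5.333 Ma, so Miocene.
Oldest = 291 Ma, youngest = 3.3 Ma → span 287.7 Myr.

A — Pliocene; B — Cisuralian; C — Guadalupian; D — Miocene; span 287.7 million years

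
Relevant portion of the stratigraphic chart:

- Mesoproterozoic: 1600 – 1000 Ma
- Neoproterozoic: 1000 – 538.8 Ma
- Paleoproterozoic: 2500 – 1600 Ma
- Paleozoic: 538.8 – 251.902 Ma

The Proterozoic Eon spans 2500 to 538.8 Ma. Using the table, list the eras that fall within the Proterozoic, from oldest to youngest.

Eras with both bounds inside 2500–538.8 Ma: Paleoproterozoic (2500–1600), Mesoproterozoic (1600–1000), Neoproterozoic (1000–538.8).

Paleoproterozoic, Mesoproterozoic, Neoproterozoic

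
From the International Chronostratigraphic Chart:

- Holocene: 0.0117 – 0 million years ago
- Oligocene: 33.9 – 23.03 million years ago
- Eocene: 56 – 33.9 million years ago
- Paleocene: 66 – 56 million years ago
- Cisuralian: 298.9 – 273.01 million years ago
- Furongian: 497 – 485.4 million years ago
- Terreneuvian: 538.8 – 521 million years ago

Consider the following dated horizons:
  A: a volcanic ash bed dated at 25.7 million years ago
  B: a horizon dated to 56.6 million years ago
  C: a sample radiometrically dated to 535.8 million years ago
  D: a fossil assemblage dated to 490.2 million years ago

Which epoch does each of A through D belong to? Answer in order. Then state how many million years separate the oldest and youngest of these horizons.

Match each age against the start–end ranges in the excerpt: A = 25.7 Ma → Oligocene (33.9–23.03); B = 56.6 Ma → Paleocene (66–56); C = 535.8 Ma → Terreneuvian (538.8–521); D = 490.2 Ma → Furongian (497–485.4).
The largest age is 535.8 Ma and the smallest is 25.7 Ma; their difference is 510.1 Myr.

A — Oligocene; B — Paleocene; C — Terreneuvian; D — Furongian; span 510.1 million years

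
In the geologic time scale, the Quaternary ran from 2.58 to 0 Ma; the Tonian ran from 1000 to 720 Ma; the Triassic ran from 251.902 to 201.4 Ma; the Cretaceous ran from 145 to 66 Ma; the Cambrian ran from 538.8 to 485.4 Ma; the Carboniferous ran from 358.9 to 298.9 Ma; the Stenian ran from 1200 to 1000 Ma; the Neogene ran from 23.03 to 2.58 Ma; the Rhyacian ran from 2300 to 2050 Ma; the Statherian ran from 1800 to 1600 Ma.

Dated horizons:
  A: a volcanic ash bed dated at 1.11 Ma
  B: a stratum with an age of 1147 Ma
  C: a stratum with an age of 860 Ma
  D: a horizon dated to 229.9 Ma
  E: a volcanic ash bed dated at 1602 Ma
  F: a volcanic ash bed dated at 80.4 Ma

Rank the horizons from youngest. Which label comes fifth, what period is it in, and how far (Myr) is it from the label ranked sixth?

Sorted youngest-first by Ma: A (1.11), F (80.4), D (229.9), C (860), B (1147), E (1602).
The fifth youngest is B at 1147 Ma, which lies in 1200–1000 Ma: the Stenian.
The sixth youngest is E at 1602 Ma; separation = |1147 − 1602| = 455 Myr.

B, in the Stenian; 455 million years to E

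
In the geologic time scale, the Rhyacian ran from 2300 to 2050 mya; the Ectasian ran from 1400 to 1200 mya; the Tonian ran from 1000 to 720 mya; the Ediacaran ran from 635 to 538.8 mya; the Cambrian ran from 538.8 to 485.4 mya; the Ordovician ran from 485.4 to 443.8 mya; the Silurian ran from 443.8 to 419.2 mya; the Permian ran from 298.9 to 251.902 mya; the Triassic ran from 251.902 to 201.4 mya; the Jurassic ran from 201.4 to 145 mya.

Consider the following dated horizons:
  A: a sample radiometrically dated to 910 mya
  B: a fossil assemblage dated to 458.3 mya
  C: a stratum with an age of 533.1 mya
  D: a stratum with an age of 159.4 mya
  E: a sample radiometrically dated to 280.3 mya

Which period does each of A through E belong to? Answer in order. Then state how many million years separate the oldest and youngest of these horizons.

A — Tonian; B — Ordovician; C — Cambrian; D — Jurassic; E — Permian; span 750.6 million years

A: 910 Ma lies in 1000–720 Ma, so Tonian.
B: 458.3 Ma lies in 485.4–443.8 Ma, so Ordovician.
C: 533.1 Ma lies in 538.8–485.4 Ma, so Cambrian.
D: 159.4 Ma lies in 201.4–145 Ma, so Jurassic.
E: 280.3 Ma lies in 298.9–251.902 Ma, so Permian.
Oldest = 910 Ma, youngest = 159.4 Ma → span 750.6 Myr.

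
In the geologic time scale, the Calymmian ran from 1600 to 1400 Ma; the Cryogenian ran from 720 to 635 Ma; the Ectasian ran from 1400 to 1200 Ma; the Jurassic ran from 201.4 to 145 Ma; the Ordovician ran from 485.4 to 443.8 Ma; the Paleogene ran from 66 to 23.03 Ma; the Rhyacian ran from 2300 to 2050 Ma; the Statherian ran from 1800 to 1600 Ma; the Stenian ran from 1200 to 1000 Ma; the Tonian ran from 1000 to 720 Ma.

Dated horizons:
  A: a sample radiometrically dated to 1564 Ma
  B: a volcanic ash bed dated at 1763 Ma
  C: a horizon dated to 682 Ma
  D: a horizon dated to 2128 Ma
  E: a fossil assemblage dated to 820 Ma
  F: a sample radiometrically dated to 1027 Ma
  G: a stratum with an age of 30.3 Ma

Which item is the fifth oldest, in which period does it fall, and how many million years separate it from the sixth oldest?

Larger Ma means older, so oldest first: D 2128 > B 1763 > A 1564 > F 1027 > E 820 > C 682 > G 30.3.
Counting 5 along gives E (820 Ma); the excerpt puts that inside the Tonian, 1000–720 Ma.
Next in line is C (682 Ma), and 820 − 682 = 138 Myr.

E, in the Tonian; 138 million years to C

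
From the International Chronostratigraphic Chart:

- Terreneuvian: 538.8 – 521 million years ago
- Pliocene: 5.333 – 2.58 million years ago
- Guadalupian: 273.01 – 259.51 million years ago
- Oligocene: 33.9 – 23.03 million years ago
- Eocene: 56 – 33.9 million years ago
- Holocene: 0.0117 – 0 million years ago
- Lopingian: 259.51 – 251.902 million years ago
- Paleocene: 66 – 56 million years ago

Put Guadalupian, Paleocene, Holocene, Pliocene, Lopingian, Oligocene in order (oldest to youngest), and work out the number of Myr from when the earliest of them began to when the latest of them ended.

Guadalupian, Lopingian, Paleocene, Oligocene, Pliocene, Holocene; total span 273.01 Myr

Start ages (Ma): Guadalupian 273.01, Lopingian 259.51, Paleocene 66, Oligocene 33.9, Pliocene 5.333, Holocene 0.0117.
Ordered oldest to youngest: Guadalupian, Lopingian, Paleocene, Oligocene, Pliocene, Holocene.
Span = 273.01 − 0 = 273.01 Myr.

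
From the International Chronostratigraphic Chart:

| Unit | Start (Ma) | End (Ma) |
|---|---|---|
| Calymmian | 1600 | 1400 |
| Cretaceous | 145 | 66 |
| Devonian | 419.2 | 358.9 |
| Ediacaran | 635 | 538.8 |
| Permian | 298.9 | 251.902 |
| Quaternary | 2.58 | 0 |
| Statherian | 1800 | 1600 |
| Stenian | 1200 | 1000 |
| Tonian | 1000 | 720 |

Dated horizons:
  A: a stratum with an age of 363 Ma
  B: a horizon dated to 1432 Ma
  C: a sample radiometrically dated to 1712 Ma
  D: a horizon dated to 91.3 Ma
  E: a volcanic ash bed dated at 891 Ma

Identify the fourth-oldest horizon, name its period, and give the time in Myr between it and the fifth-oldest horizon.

Larger Ma means older, so oldest first: C 1712 > B 1432 > E 891 > A 363 > D 91.3.
Counting 4 along gives A (363 Ma); the excerpt puts that inside the Devonian, 419.2–358.9 Ma.
Next in line is D (91.3 Ma), and 363 − 91.3 = 271.7 Myr.

A, in the Devonian; 271.7 million years to D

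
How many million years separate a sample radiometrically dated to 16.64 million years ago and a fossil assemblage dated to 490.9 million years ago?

474.26 million years

490.9 − 16.64 = 474.26 million years.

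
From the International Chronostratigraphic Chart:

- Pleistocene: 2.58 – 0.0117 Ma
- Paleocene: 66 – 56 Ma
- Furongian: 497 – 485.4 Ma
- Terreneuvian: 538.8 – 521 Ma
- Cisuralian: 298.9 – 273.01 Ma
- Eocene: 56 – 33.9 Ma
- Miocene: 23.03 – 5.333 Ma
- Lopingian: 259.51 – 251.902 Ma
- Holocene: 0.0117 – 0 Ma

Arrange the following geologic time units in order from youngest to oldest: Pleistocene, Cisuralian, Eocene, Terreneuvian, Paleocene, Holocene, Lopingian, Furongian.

Read off each span (Ma): Pleistocene 2.58–0.0117; Cisuralian 298.9–273.01; Eocene 56–33.9; Terreneuvian 538.8–521; Paleocene 66–56; Holocene 0.0117–0; Lopingian 259.51–251.902; Furongian 497–485.4.
Larger Ma is older, so oldest→youngest is Terreneuvian, Furongian, Cisuralian, Lopingian, Paleocene, Eocene, Pleistocene, Holocene; reverse it for youngest→oldest.

Holocene, Pleistocene, Eocene, Paleocene, Lopingian, Cisuralian, Furongian, Terreneuvian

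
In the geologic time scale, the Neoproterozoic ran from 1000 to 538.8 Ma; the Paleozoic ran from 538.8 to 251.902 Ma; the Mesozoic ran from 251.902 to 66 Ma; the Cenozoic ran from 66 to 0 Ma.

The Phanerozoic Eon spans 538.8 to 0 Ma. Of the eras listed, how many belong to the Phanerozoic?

Eras inside 538.8–0 Ma: Paleozoic, Mesozoic, Cenozoic — 3 in total.

3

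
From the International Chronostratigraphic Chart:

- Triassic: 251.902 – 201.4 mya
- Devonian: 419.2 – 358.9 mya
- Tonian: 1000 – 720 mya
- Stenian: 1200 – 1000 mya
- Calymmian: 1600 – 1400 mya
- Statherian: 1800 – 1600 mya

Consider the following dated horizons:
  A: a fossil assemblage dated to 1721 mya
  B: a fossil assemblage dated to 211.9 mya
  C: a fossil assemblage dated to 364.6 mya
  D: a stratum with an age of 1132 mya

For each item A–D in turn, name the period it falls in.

A: 1721 Ma lies in 1800–1600 Ma, so Statherian.
B: 211.9 Ma lies in 251.902–201.4 Ma, so Triassic.
C: 364.6 Ma lies in 419.2–358.9 Ma, so Devonian.
D: 1132 Ma lies in 1200–1000 Ma, so Stenian.

A — Statherian; B — Triassic; C — Devonian; D — Stenian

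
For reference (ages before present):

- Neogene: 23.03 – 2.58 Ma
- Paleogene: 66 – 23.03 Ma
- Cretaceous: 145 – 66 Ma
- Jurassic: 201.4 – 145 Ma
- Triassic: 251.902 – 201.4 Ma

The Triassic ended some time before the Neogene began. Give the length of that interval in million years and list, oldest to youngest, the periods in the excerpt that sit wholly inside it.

178.37 million years; Jurassic, Cretaceous, Paleogene

The Triassic closes at 201.4 Ma and the Neogene opens at 23.03 Ma, so the interval is 201.4 − 23.03 = 178.37 Myr.
A period fits inside if it starts at or after 201.4 Ma and ends at or before 23.03 Ma; oldest first that gives Jurassic, Cretaceous, Paleogene.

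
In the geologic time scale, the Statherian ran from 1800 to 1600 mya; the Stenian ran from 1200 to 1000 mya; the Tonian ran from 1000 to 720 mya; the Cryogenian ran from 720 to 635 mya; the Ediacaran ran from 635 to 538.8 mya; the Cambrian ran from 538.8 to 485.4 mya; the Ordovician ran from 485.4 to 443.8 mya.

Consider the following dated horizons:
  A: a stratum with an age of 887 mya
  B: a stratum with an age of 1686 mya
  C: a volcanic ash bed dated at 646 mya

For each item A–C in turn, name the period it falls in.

Match each age against the start–end ranges in the excerpt: A = 887 Ma → Tonian (1000–720); B = 1686 Ma → Statherian (1800–1600); C = 646 Ma → Cryogenian (720–635).

A — Tonian; B — Statherian; C — Cryogenian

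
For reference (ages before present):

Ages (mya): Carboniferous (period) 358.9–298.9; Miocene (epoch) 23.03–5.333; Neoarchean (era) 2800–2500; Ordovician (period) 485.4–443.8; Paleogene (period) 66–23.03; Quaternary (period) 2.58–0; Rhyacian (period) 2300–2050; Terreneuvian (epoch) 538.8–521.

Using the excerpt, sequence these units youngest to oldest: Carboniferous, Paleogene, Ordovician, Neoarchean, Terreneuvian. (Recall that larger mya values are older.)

Paleogene, then Carboniferous, then Ordovician, then Terreneuvian, then Neoarchean

Read off each span (Ma): Carboniferous 358.9–298.9; Paleogene 66–23.03; Ordovician 485.4–443.8; Neoarchean 2800–2500; Terreneuvian 538.8–521.
Larger Ma is older, so oldest→youngest is Neoarchean, Terreneuvian, Ordovician, Carboniferous, Paleogene; reverse it for youngest→oldest.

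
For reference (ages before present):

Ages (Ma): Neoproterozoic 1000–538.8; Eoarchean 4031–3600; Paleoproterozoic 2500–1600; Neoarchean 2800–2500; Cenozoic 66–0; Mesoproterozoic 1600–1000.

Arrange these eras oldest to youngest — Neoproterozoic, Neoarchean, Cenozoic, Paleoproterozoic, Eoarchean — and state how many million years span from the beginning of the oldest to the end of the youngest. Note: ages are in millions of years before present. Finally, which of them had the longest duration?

Eoarchean, Neoarchean, Paleoproterozoic, Neoproterozoic, Cenozoic; total span 4031 Myr; longest is Paleoproterozoic

From the excerpt: Neoproterozoic 1000–538.8; Neoarchean 2800–2500; Cenozoic 66–0; Paleoproterozoic 2500–1600; Eoarchean 4031–3600 (Ma).
Larger Ma is earlier, so the oldest is Eoarchean and the youngest is Cenozoic; oldest to youngest: Eoarchean, Neoarchean, Paleoproterozoic, Neoproterozoic, Cenozoic.
Oldest start 4031 minus youngest end 0 gives 4031 Myr overall.
Individual lengths (start − end): Paleoproterozoic 900; Neoarchean 300; Neoproterozoic 461.2; Cenozoic 66; Eoarchean 431. The largest is Paleoproterozoic at 900 Myr.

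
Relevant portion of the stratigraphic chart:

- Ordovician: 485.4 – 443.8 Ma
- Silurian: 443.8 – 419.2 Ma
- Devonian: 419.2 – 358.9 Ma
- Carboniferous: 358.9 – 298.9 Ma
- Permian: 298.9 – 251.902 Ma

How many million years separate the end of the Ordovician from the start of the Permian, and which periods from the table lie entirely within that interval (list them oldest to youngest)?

The Ordovician closes at 443.8 Ma and the Permian opens at 298.9 Ma, so the interval is 443.8 − 298.9 = 144.9 Myr.
A period fits inside if it starts at or after 443.8 Ma and ends at or before 298.9 Ma; oldest first that gives Silurian, Devonian, Carboniferous.

144.9 million years; Silurian, Devonian, Carboniferous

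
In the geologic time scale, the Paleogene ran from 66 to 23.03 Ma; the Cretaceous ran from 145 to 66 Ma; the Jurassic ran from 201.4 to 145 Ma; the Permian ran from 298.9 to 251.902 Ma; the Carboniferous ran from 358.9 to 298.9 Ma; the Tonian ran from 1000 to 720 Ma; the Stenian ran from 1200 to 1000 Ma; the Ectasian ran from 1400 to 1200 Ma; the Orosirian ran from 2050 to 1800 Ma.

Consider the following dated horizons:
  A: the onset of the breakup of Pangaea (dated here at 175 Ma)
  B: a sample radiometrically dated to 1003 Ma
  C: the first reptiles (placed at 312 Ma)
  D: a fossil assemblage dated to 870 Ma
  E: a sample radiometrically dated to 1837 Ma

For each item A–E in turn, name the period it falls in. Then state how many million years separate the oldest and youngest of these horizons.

A — Jurassic; B — Stenian; C — Carboniferous; D — Tonian; E — Orosirian; span 1662 million years

Match each age against the start–end ranges in the excerpt: A = 175 Ma → Jurassic (201.4–145); B = 1003 Ma → Stenian (1200–1000); C = 312 Ma → Carboniferous (358.9–298.9); D = 870 Ma → Tonian (1000–720); E = 1837 Ma → Orosirian (2050–1800).
The largest age is 1837 Ma and the smallest is 175 Ma; their difference is 1662 Myr.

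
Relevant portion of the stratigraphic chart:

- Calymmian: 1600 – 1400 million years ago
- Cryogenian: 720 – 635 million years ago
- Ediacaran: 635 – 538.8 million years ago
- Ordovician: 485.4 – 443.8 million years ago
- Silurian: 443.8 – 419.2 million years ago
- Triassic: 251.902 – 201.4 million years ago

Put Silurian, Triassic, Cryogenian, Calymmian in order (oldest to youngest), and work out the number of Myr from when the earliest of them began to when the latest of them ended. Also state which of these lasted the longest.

Calymmian → Cryogenian → Silurian → Triassic; total span 1398.6 Myr; longest is Calymmian

From the excerpt: Silurian 443.8–419.2; Triassic 251.902–201.4; Cryogenian 720–635; Calymmian 1600–1400 (Ma).
Larger Ma is earlier, so the oldest is Calymmian and the youngest is Triassic; oldest to youngest: Calymmian, Cryogenian, Silurian, Triassic.
Oldest start 1600 minus youngest end 201.4 gives 1398.6 Myr overall.
Individual lengths (start − end): Calymmian 200; Triassic 50.502; Silurian 24.6; Cryogenian 85. The largest is Calymmian at 200 Myr.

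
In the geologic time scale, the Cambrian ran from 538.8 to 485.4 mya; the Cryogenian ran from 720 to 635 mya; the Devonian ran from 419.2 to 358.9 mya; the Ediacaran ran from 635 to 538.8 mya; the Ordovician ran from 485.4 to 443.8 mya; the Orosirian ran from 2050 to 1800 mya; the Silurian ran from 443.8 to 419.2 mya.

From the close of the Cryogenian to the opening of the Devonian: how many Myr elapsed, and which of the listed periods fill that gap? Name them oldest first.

215.8 million years; Ediacaran, Cambrian, Ordovician, Silurian

The Cryogenian closes at 635 Ma and the Devonian opens at 419.2 Ma, so the interval is 635 − 419.2 = 215.8 Myr.
A period fits inside if it starts at or after 635 Ma and ends at or before 419.2 Ma; oldest first that gives Ediacaran, Cambrian, Ordovician, Silurian.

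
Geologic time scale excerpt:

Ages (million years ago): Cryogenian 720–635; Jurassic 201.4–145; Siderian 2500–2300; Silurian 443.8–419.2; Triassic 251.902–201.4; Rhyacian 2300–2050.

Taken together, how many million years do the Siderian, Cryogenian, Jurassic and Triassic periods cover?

Duration is start − end for each: (2500 − 2300) + (720 − 635) + (201.4 − 145) + (251.902 − 201.4).
That is 200 + 85 + 56.4 + 50.502, which totals 391.902 million years.

391.902 million years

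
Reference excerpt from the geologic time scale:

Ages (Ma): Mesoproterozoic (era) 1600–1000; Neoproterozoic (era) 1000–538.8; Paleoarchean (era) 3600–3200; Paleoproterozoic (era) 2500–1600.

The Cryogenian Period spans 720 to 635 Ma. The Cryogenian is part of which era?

The Cryogenian (720–635 Ma) lies entirely within 1000–538.8 Ma, the Neoproterozoic Era.

Neoproterozoic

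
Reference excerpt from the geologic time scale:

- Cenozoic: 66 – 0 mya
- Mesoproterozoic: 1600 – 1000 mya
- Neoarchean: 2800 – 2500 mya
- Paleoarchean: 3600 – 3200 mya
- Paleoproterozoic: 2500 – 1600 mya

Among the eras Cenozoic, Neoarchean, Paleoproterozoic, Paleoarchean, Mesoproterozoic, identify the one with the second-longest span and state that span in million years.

Mesoproterozoic, 600 million years

Start − end for each: Cenozoic 66 − 0 = 66; Neoarchean 2800 − 2500 = 300; Paleoproterozoic 2500 − 1600 = 900; Paleoarchean 3600 − 3200 = 400; Mesoproterozoic 1600 − 1000 = 600.
Ranking these from longest: Paleoproterozoic > Mesoproterozoic > Paleoarchean > Neoarchean > Cenozoic.
Position 2 in that ranking is Mesoproterozoic, which lasted 600 Myr.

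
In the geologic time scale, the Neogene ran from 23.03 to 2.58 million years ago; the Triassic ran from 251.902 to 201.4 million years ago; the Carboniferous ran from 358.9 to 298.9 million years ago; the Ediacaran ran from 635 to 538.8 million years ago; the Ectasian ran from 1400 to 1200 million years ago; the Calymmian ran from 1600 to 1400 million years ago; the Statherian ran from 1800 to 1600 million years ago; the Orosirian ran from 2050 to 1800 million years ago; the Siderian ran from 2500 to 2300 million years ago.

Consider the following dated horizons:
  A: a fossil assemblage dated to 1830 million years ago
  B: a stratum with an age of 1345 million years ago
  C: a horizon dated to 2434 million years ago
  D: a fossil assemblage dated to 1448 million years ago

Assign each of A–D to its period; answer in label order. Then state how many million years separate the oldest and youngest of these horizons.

Match each age against the start–end ranges in the excerpt: A = 1830 Ma → Orosirian (2050–1800); B = 1345 Ma → Ectasian (1400–1200); C = 2434 Ma → Siderian (2500–2300); D = 1448 Ma → Calymmian (1600–1400).
The largest age is 2434 Ma and the smallest is 1345 Ma; their difference is 1089 Myr.

A — Orosirian; B — Ectasian; C — Siderian; D — Calymmian; span 1089 million years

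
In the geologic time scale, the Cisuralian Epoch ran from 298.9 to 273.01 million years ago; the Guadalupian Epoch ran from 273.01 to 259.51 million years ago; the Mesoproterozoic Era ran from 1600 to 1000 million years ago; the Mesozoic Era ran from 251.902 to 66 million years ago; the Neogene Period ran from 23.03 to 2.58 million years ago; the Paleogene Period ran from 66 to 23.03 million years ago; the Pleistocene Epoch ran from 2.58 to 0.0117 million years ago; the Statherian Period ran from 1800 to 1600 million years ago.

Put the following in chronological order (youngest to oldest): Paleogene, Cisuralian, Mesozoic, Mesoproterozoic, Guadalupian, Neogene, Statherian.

Neogene, Paleogene, Mesozoic, Guadalupian, Cisuralian, Mesoproterozoic, Statherian

The oldest of these is Statherian (starts 1800 Ma) and the youngest is Neogene (ends 2.58 Ma).
In between, by decreasing start age: Mesoproterozoic (1600), Cisuralian (298.9), Guadalupian (273.01), Mesozoic (251.902), Paleogene (66).
Listing youngest first means reversing that sequence.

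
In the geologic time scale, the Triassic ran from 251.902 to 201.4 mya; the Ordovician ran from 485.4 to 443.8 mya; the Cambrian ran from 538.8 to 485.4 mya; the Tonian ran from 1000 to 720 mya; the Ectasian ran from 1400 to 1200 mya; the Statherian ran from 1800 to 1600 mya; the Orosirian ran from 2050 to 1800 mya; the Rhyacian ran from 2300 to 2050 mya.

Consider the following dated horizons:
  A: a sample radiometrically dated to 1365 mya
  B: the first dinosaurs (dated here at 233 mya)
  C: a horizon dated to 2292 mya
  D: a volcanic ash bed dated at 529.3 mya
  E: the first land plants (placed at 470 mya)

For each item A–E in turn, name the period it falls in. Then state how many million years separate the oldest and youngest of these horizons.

A — Ectasian; B — Triassic; C — Rhyacian; D — Cambrian; E — Ordovician; span 2059 million years

Match each age against the start–end ranges in the excerpt: A = 1365 Ma → Ectasian (1400–1200); B = 233 Ma → Triassic (251.902–201.4); C = 2292 Ma → Rhyacian (2300–2050); D = 529.3 Ma → Cambrian (538.8–485.4); E = 470 Ma → Ordovician (485.4–443.8).
The largest age is 2292 Ma and the smallest is 233 Ma; their difference is 2059 Myr.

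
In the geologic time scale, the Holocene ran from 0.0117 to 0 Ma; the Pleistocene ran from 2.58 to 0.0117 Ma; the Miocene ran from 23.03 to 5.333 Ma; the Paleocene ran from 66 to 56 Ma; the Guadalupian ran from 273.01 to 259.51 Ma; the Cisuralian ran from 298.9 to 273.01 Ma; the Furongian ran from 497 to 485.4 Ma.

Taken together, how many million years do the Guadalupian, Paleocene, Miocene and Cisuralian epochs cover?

67.087 million years

Each duration: Guadalupian = 13.5; Paleocene = 10; Miocene = 17.697; Cisuralian = 25.89.
Sum: 13.5 + 10 + 17.697 + 25.89 = 67.087 Myr.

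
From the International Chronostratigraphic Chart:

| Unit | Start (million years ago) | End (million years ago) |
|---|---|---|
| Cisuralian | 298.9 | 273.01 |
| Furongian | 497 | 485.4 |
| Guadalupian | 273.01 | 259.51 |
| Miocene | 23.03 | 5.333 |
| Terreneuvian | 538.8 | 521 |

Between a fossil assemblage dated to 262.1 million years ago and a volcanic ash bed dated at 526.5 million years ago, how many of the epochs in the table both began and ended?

526.5 Ma sits inside the Terreneuvian (538.8–521) and 262.1 Ma inside the Guadalupian (273.01–259.51); neither of those is wholly between the two dates.
The listed epochs lying completely between them are Furongian, Cisuralian — 2 in all.

2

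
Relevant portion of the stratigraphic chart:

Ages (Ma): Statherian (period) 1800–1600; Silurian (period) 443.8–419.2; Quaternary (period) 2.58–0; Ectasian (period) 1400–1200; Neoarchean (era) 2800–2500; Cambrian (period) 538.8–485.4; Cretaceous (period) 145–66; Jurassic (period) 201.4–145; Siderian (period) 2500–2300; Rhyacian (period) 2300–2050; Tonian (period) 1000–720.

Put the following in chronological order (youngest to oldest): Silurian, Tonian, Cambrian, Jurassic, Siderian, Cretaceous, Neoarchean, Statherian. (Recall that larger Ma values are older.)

Cretaceous, Jurassic, Silurian, Cambrian, Tonian, Statherian, Siderian, Neoarchean

The oldest of these is Neoarchean (starts 2800 Ma) and the youngest is Cretaceous (ends 66 Ma).
In between, by decreasing start age: Siderian (2500), Statherian (1800), Tonian (1000), Cambrian (538.8), Silurian (443.8), Jurassic (201.4).
Listing youngest first means reversing that sequence.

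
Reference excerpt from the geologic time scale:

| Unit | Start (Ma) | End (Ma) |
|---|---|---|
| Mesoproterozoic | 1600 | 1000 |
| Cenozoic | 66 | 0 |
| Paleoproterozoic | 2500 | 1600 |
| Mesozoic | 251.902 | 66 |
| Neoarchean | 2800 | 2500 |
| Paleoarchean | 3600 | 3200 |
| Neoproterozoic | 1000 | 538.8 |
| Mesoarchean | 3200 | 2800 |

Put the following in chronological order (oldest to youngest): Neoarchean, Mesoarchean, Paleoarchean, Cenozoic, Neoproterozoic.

The oldest of these is Paleoarchean (starts 3600 Ma) and the youngest is Cenozoic (ends 0 Ma).
In between, by decreasing start age: Mesoarchean (3200), Neoarchean (2800), Neoproterozoic (1000).

Paleoarchean → Mesoarchean → Neoarchean → Neoproterozoic → Cenozoic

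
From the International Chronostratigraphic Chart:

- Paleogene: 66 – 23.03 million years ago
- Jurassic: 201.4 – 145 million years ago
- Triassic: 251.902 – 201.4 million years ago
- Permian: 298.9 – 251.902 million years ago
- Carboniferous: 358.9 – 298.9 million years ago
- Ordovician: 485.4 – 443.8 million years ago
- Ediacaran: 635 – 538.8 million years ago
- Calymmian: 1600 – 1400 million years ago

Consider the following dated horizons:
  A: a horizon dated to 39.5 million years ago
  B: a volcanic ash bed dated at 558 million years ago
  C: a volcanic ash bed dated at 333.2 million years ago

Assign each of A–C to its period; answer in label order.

A: 39.5 Ma lies in 66–23.03 Ma, so Paleogene.
B: 558 Ma lies in 635–538.8 Ma, so Ediacaran.
C: 333.2 Ma lies in 358.9–298.9 Ma, so Carboniferous.

A — Paleogene; B — Ediacaran; C — Carboniferous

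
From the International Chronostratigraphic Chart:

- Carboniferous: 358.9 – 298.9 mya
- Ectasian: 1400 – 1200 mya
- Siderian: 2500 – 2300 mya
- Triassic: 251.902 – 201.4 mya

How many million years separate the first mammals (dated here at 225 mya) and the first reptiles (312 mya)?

87 million years

312 − 225 = 87 million years.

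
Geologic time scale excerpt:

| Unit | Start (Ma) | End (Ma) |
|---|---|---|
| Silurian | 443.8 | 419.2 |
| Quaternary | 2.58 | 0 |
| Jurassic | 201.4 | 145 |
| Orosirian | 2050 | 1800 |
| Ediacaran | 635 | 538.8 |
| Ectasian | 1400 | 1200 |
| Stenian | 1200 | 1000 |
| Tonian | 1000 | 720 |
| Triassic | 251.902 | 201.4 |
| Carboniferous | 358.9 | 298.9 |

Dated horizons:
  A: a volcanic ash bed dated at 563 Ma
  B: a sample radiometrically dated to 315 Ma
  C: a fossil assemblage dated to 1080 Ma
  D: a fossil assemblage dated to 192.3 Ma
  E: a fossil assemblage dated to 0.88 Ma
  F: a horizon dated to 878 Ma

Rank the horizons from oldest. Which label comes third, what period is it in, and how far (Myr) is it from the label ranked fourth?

Larger Ma means older, so oldest first: C 1080 > F 878 > A 563 > B 315 > D 192.3 > E 0.88.
Counting 3 along gives A (563 Ma); the excerpt puts that inside the Ediacaran, 635–538.8 Ma.
Next in line is B (315 Ma), and 563 − 315 = 248 Myr.

A, in the Ediacaran; 248 million years to B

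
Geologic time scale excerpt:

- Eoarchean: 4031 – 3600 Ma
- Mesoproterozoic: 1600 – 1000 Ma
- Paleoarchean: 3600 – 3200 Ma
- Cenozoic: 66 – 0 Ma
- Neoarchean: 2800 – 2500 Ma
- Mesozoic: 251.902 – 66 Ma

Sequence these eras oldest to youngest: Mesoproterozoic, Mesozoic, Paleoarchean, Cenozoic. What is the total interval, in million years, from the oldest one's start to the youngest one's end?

Paleoarchean, Mesoproterozoic, Mesozoic, Cenozoic; total span 3600 Myr

Start ages (Ma): Paleoarchean 3600, Mesoproterozoic 1600, Mesozoic 251.902, Cenozoic 66.
Ordered oldest to youngest: Paleoarchean, Mesoproterozoic, Mesozoic, Cenozoic.
Span = 3600 − 0 = 3600 Myr.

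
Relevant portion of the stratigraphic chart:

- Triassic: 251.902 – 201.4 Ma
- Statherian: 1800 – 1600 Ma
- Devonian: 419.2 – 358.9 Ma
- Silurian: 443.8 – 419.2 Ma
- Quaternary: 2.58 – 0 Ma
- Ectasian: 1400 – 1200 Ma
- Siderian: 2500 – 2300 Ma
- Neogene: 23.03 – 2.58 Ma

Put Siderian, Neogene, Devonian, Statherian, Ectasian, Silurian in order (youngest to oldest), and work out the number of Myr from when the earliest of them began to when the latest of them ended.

Neogene → Devonian → Silurian → Ectasian → Statherian → Siderian; total span 2497.42 Myr

Start ages (Ma): Siderian 2500, Statherian 1800, Ectasian 1400, Silurian 443.8, Devonian 419.2, Neogene 23.03.
Ordered youngest to oldest: Neogene, Devonian, Silurian, Ectasian, Statherian, Siderian.
Span = 2500 − 2.58 = 2497.42 Myr.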